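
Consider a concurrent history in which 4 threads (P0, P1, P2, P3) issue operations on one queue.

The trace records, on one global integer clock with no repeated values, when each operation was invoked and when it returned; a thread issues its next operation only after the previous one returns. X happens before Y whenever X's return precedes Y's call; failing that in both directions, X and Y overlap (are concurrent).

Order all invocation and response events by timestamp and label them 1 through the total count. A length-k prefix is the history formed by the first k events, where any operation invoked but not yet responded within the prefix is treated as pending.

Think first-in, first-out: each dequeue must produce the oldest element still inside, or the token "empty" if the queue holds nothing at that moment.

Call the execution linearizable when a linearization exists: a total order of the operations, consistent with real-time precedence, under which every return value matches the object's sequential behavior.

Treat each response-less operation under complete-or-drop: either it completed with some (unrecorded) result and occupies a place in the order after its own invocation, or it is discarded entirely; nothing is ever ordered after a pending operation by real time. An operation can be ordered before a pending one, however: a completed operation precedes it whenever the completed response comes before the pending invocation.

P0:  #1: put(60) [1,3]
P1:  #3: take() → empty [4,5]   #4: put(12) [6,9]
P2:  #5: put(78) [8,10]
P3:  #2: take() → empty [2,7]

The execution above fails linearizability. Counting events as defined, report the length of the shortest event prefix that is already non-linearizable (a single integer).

7

one valid order for events 1..6 is #1, #2, #3:
after step 1 (#1 put(60)): queue <60>
after step 2 (#2 take() (pending, included)): queue <>
after step 3 (#3 take() → empty): queue <>
include event 7 — #2 responding at 7 — and every candidate order breaks
no escape via the 1 pending operation (#4): every completion choice fails
e.g. #1, #2, #3 (pending dropped): illegal at step 2, since #2 take() → empty cannot apply there
e.g. #1, #3, #2 (pending dropped): illegal at step 2, since #3 take() → empty cannot apply there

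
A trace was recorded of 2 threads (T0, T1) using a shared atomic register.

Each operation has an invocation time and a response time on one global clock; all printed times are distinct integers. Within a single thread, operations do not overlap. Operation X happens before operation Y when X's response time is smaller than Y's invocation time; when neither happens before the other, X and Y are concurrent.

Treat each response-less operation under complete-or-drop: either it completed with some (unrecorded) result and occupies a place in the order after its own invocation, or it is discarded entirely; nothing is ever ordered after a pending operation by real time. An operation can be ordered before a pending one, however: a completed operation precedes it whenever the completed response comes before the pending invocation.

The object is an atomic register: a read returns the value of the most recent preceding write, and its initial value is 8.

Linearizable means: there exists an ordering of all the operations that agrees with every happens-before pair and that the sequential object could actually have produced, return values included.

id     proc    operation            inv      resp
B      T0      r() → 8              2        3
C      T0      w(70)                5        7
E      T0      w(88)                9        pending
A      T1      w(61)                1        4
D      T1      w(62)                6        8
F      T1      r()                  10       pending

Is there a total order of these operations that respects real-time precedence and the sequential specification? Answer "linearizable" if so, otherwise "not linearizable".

one valid linearization: B, A, C, D
after step 1 (B r() → 8): value 8
after step 2 (A w(61)): value 61
after step 3 (C w(70)): value 70
after step 4 (D w(62)): value 62

linearizable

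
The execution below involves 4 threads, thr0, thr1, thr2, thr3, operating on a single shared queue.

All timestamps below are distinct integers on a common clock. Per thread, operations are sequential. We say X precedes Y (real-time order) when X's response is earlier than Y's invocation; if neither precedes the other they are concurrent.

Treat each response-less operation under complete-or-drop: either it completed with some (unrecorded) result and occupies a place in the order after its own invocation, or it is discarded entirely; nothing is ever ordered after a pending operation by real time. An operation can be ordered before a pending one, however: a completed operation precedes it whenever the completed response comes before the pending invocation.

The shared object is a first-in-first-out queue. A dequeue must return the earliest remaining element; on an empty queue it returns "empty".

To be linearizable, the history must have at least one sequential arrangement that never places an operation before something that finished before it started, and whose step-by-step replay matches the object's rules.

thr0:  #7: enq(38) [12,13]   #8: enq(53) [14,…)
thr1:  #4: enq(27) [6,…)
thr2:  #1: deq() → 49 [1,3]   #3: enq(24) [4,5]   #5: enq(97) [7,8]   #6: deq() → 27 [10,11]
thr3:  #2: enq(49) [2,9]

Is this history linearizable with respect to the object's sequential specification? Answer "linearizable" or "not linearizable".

already the first 11 events (up to #6's response at time 11) admit no linearization; the first 10 still do
every one of the 4 real-time-consistent orders over 5 completed queue ops fails the sequential spec
every completion of the 1 pending operation (#4) was checked; none linearizes
for example #1, #2, #3, #5, #6 (pending dropped) fails at step 1: #1 deq() → 49 is not legal there
for example #1, #3, #2, #5, #6 (pending dropped) fails at step 1: #1 deq() → 49 is not legal there

not linearizable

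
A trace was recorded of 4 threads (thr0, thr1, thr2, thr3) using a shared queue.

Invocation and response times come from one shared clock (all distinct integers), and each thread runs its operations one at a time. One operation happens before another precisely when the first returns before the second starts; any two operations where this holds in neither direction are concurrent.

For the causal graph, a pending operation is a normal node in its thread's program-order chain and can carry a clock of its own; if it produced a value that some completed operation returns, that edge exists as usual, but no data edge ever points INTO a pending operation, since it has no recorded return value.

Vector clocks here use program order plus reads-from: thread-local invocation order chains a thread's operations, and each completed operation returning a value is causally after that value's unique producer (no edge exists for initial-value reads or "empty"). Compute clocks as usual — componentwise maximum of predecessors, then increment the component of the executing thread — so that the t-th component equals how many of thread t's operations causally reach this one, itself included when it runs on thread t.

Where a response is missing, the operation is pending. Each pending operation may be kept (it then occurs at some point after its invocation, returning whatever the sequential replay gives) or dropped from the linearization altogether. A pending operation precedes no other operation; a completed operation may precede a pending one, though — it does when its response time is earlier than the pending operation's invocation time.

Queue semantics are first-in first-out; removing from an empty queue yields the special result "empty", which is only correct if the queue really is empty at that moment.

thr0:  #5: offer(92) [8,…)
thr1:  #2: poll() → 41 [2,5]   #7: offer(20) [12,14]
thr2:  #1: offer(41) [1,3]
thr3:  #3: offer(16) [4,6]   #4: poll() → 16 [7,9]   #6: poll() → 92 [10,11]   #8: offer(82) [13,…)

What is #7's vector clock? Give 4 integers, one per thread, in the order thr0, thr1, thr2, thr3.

(0, 2, 1, 0)

VC(#3, invoked at 4): no causal predecessors; +1 on thr3 → (0, 0, 0, 1)
VC(#1, invoked at 1): no causal predecessors; +1 on thr2 → (0, 0, 1, 0)
VC(#5, invoked at 8): no causal predecessors; +1 on thr0 → (1, 0, 0, 0)
VC(#4, invoked at 7): max of VC(#3)=(0, 0, 0, 1), then +1 on thread thr3 → (0, 0, 0, 2)
VC(#2, invoked at 2): max of VC(#1)=(0, 0, 1, 0), then +1 on thread thr1 → (0, 1, 1, 0)
VC(#7, invoked at 12): max of VC(#2)=(0, 1, 1, 0), then +1 on thread thr1 → (0, 2, 1, 0)
VC(#6, invoked at 10): max of VC(#4)=(0, 0, 0, 2), VC(#5)=(1, 0, 0, 0), then +1 on thread thr3 → (1, 0, 0, 3)
VC(#8, invoked at 13): max of VC(#6)=(1, 0, 0, 3), then +1 on thread thr3 → (1, 0, 0, 4)
target: VC(#7) = (0, 2, 1, 0)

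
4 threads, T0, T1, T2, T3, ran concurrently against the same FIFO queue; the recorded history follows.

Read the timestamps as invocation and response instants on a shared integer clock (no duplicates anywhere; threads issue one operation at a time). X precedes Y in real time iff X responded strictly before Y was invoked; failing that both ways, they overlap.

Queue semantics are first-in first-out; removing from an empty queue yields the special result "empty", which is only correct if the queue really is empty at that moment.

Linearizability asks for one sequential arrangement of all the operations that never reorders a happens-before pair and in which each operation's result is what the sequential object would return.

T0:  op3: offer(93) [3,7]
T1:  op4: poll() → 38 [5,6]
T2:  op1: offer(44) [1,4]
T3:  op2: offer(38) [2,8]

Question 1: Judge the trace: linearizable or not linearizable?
witness order: op2, op1, op3, op4
step 1: op2 offer(38) — queue <38>
step 2: op1 offer(44) — queue <38,44>
step 3: op3 offer(93) — queue <38,44,93>
step 4: op4 poll() → 38 — queue <44,93>

linearizable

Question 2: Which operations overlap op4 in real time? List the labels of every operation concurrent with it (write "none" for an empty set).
overlap test against op4 [5,6]: concurrent iff the interval meets 5..6
op1 [1,4]: before
op2 [2,8]: concurrent
op3 [3,7]: concurrent

op2, op3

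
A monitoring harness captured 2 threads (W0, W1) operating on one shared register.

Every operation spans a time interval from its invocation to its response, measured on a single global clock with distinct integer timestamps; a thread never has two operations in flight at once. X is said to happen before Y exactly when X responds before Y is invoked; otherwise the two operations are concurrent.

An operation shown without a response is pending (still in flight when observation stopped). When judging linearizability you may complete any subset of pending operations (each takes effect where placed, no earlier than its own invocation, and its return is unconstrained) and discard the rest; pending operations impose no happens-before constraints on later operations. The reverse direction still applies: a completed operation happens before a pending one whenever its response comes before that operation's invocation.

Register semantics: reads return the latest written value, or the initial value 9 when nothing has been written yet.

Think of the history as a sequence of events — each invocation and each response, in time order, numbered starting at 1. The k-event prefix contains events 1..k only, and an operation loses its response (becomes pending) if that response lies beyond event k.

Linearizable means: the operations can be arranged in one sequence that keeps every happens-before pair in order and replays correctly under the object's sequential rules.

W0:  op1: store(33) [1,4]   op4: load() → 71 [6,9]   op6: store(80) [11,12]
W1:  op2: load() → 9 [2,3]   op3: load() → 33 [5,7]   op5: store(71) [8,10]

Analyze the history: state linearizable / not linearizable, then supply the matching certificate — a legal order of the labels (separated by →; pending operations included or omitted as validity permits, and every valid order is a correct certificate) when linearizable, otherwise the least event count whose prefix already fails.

1. op2 load() → 9, leaving value 9
2. op1 store(33), leaving value 33
3. op3 load() → 33, leaving value 33
4. op5 store(71), leaving value 71
5. op4 load() → 71, leaving value 71
6. op6 store(80), leaving value 80

linearizable — witness: op2 → op1 → op3 → op5 → op4 → op6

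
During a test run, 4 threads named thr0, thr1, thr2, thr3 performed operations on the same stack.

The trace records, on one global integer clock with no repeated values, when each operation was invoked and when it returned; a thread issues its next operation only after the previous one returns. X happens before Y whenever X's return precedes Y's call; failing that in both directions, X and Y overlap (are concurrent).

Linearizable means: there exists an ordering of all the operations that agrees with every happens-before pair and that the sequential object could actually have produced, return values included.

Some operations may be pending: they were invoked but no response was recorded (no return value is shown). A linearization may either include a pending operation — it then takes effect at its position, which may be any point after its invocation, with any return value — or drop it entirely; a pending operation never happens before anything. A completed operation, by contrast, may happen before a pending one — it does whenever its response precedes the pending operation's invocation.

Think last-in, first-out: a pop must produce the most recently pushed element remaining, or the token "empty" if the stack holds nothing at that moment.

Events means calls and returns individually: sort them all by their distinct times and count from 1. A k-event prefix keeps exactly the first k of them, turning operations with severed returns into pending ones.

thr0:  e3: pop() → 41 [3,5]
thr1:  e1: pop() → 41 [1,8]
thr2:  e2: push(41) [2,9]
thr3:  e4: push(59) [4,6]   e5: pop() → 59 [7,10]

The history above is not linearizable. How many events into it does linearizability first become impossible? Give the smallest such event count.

8

events 1..7 are linearizable, e.g. via e1, e2, e3, e4:
1. e1 pop() (pending, included), leaving stack <>
2. e2 push(41) (pending, included), leaving stack <41>
3. e3 pop() → 41, leaving stack <>
4. e4 push(59), leaving stack <59>
event 8 — e1's response, time 8 — after it, nothing linearizes
include/drop combinations of the 2 pending operations (e2, e5) were all tried; none helps
take e1, e3, e4 (pending dropped): step 1 already fails, because e1 pop() → 41 cannot occur there
take e1, e4, e3 (pending dropped): step 1 already fails, because e1 pop() → 41 cannot occur there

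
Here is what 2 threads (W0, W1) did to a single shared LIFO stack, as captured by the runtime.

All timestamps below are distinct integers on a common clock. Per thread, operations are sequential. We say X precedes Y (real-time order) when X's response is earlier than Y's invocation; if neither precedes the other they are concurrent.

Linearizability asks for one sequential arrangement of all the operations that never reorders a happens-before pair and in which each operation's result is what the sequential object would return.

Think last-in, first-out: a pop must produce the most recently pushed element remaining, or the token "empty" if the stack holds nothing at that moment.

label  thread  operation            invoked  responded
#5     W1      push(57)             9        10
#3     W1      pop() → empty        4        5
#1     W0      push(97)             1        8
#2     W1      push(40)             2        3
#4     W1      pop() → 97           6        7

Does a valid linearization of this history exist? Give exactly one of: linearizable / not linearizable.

already the first 5 events (up to #3's response at time 5) admit no linearization; the first 4 still do
exhaustive check: the 2 completed LIFO stack ops admit one real-time order; illegal
including or dropping the 1 pending operation (#1) in any combination fails
e.g. #2, #3 (pending dropped): illegal at step 2, since #3 pop() → empty cannot apply there

not linearizable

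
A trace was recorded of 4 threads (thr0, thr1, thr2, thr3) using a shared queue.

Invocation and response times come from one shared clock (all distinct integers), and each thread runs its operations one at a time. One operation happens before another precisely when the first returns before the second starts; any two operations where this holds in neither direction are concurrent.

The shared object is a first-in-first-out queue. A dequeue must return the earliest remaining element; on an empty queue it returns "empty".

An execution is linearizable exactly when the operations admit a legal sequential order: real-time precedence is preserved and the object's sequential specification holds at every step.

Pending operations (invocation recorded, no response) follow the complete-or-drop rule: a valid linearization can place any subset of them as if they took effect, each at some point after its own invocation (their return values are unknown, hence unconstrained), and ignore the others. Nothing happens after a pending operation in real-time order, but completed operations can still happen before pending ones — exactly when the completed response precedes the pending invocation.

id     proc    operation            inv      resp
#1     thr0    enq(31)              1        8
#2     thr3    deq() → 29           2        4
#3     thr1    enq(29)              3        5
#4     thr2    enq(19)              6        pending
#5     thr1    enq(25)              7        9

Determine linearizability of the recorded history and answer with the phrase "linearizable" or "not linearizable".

linearizable

witness order: #3, #1, #2, #4, #5
step 1: #3 enq(29) — queue <29>
step 2: #1 enq(31) — queue <29,31>
step 3: #2 deq() → 29 — queue <31>
step 4: #4 enq(19) (pending, included) — queue <31,19>
step 5: #5 enq(25) — queue <31,19,25>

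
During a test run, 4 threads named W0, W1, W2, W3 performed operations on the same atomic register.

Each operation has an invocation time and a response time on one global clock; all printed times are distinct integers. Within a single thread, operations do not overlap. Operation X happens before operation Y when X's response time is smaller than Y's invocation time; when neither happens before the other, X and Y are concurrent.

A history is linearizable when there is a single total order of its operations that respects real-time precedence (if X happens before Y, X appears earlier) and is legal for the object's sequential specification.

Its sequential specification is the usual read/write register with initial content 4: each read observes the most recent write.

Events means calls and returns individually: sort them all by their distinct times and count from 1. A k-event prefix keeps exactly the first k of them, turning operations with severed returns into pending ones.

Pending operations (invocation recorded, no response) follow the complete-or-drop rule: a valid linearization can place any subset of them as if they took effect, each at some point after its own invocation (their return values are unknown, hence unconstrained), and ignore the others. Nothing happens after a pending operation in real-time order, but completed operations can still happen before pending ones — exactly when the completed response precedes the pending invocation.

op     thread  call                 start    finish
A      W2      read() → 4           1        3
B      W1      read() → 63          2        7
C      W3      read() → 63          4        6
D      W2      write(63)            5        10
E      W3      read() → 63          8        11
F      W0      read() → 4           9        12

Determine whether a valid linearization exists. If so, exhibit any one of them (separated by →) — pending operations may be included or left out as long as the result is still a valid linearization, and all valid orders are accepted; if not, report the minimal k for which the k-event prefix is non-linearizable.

already the first 12 events (up to F's response at time 12) admit no linearization; the first 11 still do
6 completed operations, 28 real-time-consistent orders — every atomic register replay fails
sample order A, B, C, D, E, F stalls at step 2 — B read() → 63 has no legal effect
sample order A, B, C, D, F, E stalls at step 2 — B read() → 63 has no legal effect

not linearizable — minimal violating prefix: 12 events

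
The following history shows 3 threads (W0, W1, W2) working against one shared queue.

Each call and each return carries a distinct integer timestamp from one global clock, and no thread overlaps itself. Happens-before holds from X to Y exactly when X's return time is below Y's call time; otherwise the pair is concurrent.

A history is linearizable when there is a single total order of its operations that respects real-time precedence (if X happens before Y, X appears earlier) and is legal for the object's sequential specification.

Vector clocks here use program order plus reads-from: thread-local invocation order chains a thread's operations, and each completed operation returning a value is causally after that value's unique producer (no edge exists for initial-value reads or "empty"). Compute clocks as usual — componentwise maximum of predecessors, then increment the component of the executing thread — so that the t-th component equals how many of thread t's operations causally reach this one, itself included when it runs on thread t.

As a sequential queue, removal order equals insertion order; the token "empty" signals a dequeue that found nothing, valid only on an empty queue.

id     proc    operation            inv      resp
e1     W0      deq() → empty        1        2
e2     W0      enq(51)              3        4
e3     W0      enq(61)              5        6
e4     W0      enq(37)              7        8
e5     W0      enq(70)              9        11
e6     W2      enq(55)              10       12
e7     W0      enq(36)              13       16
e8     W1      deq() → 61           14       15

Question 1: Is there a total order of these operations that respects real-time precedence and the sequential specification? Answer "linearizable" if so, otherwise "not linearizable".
through event 14 a valid linearization exists; event 15 (e8 responding at time 15) ends that
the 7 completed operations admit 2 real-time orders; each fails the queue replay
include/drop combinations of the 1 pending operation (e7) were all tried; none helps
one such order, e1, e2, e3, e4, e5, e6, e8 (pending dropped), breaks at step 7 where e8 deq() → 61 is illegal
one such order, e1, e2, e3, e4, e6, e5, e8 (pending dropped), breaks at step 7 where e8 deq() → 61 is illegal

not linearizable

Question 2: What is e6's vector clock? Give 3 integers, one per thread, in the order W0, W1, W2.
Answer: (0, 0, 1)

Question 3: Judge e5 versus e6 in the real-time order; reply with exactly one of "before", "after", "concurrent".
Answer: concurrent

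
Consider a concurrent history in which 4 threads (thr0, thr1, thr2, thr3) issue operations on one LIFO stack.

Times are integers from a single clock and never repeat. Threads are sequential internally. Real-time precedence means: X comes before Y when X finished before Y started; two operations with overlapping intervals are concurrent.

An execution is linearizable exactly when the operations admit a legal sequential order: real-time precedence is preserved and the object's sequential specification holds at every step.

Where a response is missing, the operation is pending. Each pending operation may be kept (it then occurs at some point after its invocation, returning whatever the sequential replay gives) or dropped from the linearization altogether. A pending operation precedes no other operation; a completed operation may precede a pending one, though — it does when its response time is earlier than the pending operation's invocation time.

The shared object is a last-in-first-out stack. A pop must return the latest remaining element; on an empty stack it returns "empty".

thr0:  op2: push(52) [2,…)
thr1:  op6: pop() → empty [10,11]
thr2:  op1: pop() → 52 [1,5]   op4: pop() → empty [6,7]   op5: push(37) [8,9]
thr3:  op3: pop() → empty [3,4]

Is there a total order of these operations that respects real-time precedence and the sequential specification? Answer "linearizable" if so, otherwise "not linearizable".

not linearizable

cut after 10 events: linearizable; cut after 11 events (op6 responds, time 11): not linearizable
2 orders of the 5 completed LIFO stack ops respect real time; none is legal
every completion of the 1 pending operation (op2) was checked; none linearizes
e.g. op1, op3, op4, op5, op6 (pending dropped): illegal at step 1, since op1 pop() → 52 cannot apply there
e.g. op3, op1, op4, op5, op6 (pending dropped): illegal at step 2, since op1 pop() → 52 cannot apply there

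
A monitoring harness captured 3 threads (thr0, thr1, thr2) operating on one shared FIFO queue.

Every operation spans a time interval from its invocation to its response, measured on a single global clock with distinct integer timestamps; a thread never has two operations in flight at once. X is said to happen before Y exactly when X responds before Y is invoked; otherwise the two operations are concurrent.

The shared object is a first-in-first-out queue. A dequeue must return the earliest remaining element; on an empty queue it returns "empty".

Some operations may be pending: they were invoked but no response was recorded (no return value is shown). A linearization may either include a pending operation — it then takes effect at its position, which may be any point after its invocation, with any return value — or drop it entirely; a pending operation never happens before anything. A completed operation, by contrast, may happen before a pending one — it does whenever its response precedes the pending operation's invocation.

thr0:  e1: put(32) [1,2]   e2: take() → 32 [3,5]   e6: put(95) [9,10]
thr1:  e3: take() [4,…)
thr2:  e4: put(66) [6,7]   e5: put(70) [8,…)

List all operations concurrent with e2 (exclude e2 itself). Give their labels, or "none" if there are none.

e3

e2 runs from 3 to 5; window-overlapping ops are concurrent
e1 [1,2]: before
e3 [4,…): concurrent
e4 [6,7]: after
e5 [8,…): after
e6 [9,10]: after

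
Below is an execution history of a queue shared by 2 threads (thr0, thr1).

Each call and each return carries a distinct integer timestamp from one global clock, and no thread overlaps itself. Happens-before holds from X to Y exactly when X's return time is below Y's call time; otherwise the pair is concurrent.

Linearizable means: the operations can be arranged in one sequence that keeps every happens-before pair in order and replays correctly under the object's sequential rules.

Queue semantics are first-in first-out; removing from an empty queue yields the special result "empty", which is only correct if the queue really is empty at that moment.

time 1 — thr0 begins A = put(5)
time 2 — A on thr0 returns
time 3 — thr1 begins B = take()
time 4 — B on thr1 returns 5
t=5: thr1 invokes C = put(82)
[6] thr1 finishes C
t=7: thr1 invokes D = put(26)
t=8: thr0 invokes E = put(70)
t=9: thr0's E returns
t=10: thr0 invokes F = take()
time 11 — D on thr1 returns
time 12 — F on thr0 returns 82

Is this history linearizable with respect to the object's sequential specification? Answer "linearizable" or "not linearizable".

linearizable

a witness: A, B, C, D, E, F
after step 1 (A put(5)): queue <5>
after step 2 (B take() → 5): queue <>
after step 3 (C put(82)): queue <82>
after step 4 (D put(26)): queue <82,26>
after step 5 (E put(70)): queue <82,26,70>
after step 6 (F take() → 82): queue <26,70>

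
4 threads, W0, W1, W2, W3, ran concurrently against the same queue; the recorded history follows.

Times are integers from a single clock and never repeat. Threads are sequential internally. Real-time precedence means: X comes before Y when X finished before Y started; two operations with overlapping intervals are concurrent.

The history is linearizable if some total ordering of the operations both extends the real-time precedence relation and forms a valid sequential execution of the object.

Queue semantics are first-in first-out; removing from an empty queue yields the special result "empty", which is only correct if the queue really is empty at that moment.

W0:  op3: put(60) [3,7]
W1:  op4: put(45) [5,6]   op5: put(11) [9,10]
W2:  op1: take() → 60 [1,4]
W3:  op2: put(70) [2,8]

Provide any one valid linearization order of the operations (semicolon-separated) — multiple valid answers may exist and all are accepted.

op3; op1; op2; op4; op5

step 1: op3 put(60) — queue <60>
step 2: op1 take() → 60 — queue <>
step 3: op2 put(70) — queue <70>
step 4: op4 put(45) — queue <70,45>
step 5: op5 put(11) — queue <70,45,11>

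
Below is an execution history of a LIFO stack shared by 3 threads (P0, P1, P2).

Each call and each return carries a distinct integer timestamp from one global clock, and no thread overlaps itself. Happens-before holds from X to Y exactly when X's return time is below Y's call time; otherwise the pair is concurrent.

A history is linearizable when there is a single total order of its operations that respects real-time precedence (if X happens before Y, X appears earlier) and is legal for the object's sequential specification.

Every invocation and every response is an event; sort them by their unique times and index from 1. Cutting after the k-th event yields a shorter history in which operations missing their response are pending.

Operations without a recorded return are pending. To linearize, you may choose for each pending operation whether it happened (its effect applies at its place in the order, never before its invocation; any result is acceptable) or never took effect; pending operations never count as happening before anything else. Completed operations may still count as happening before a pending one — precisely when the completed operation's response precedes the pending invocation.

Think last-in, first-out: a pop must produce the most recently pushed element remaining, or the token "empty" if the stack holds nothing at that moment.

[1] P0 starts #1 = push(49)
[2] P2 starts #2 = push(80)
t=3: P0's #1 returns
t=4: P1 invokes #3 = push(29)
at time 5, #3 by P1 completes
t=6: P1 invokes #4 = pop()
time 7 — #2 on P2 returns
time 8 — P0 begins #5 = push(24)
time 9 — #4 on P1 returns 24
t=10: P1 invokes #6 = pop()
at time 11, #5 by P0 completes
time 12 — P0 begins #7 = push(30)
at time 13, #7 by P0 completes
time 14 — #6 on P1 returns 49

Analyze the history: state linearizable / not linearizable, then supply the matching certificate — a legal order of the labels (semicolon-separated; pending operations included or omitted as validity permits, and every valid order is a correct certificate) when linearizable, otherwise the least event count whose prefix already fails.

not linearizable — minimal violating prefix: 14 events

cut after 13 events: linearizable; cut after 14 events (#6 responds, time 14): not linearizable
checked exhaustively: 18 real-time-consistent orders of 7 completed operations, zero legal LIFO stack replays
e.g. #1, #2, #3, #4, #5, #6, #7: illegal at step 4, since #4 pop() → 24 cannot apply there
e.g. #1, #2, #3, #4, #5, #7, #6: illegal at step 4, since #4 pop() → 24 cannot apply there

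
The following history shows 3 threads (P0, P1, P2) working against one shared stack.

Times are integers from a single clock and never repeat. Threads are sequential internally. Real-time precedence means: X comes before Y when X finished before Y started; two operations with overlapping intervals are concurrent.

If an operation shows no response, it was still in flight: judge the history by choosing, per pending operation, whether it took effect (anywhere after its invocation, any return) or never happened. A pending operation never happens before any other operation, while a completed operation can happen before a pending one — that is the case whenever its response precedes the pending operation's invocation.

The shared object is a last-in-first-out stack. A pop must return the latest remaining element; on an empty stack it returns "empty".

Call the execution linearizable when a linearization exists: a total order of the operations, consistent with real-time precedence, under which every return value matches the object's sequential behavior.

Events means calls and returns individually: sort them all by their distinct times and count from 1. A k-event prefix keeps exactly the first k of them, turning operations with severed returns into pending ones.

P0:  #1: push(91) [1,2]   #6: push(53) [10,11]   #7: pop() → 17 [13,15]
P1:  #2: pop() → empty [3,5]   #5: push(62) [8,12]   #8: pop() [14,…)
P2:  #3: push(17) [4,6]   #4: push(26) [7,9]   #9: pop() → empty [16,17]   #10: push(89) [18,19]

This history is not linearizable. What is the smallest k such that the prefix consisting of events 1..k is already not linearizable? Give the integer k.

one valid order for events 1..4 is #1:
step 1: #1 push(91) — stack <91>
with event 5 included (#2 responding at time 5), all real-time-consistent orders fail
every completion of the 1 pending operation (#3) was checked; none linearizes
e.g. #1, #2 (pending dropped): illegal at step 2, since #2 pop() → empty cannot apply there

5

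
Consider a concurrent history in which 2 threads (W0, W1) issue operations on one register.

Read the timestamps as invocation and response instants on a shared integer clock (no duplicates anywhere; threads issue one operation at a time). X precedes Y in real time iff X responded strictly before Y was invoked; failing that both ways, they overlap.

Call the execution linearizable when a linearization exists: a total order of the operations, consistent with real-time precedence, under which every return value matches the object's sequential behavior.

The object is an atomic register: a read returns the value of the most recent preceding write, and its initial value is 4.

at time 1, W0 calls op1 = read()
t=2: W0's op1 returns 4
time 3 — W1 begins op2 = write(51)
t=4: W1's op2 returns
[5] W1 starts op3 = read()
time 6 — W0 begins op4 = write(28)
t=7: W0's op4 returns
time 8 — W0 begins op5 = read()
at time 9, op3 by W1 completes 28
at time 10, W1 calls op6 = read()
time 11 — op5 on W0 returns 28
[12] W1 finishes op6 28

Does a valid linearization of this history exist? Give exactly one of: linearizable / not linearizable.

linearizable

a witness: op1, op2, op4, op3, op5, op6
step 1: op1 read() → 4 — value 4
step 2: op2 write(51) — value 51
step 3: op4 write(28) — value 28
step 4: op3 read() → 28 — value 28
step 5: op5 read() → 28 — value 28
step 6: op6 read() → 28 — value 28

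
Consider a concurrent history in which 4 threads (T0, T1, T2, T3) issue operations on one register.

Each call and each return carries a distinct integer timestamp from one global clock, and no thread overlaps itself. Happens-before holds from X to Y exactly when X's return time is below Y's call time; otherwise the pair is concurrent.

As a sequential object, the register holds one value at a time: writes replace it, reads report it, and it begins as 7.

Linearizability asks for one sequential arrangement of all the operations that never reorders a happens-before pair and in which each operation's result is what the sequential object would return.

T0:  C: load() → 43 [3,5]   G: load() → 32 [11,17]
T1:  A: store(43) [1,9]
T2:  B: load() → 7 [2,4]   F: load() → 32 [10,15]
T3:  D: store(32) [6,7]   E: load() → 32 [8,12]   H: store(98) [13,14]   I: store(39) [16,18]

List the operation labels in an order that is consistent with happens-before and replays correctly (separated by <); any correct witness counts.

B < A < C < D < E < F < G < H < I

after step 1 (B load() → 7): value 7
after step 2 (A store(43)): value 43
after step 3 (C load() → 43): value 43
after step 4 (D store(32)): value 32
after step 5 (E load() → 32): value 32
after step 6 (F load() → 32): value 32
after step 7 (G load() → 32): value 32
after step 8 (H store(98)): value 98
after step 9 (I store(39)): value 39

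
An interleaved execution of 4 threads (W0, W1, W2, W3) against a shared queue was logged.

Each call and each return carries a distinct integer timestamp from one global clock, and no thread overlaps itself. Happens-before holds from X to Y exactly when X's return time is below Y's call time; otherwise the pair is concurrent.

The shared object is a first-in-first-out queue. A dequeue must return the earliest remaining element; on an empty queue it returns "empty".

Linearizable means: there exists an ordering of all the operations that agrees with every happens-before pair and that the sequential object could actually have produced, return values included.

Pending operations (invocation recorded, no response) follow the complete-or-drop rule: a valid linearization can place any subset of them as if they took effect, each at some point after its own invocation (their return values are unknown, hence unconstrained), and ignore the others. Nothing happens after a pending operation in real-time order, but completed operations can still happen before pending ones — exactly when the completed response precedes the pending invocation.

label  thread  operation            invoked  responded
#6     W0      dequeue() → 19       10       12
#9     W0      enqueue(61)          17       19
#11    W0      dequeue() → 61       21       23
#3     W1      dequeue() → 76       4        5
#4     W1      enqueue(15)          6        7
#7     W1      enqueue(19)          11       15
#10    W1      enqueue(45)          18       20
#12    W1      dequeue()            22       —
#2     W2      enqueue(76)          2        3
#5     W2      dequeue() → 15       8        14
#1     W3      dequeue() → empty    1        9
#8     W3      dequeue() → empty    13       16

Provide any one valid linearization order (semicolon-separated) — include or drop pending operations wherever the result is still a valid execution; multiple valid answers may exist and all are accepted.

step 1: #1 dequeue() → empty — queue <>
step 2: #2 enqueue(76) — queue <76>
step 3: #3 dequeue() → 76 — queue <>
step 4: #4 enqueue(15) — queue <15>
step 5: #5 dequeue() → 15 — queue <>
step 6: #7 enqueue(19) — queue <19>
step 7: #6 dequeue() → 19 — queue <>
step 8: #8 dequeue() → empty — queue <>
step 9: #9 enqueue(61) — queue <61>
step 10: #10 enqueue(45) — queue <61,45>
step 11: #11 dequeue() → 61 — queue <45>

#1; #2; #3; #4; #5; #7; #6; #8; #9; #10; #11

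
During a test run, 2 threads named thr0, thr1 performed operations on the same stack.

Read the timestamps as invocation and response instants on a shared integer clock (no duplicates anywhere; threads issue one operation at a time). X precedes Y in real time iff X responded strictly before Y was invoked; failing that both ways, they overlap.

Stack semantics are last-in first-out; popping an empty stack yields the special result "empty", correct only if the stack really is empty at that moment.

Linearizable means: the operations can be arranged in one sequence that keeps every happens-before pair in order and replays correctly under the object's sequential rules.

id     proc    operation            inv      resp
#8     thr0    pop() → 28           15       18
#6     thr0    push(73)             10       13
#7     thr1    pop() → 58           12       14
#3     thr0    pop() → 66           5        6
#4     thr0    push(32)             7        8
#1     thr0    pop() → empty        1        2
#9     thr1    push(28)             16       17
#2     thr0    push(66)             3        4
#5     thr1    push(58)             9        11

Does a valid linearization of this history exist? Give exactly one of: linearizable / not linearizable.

a witness: #1, #2, #3, #4, #5, #7, #6, #9, #8
step 1: #1 pop() → empty — stack <>
step 2: #2 push(66) — stack <66>
step 3: #3 pop() → 66 — stack <>
step 4: #4 push(32) — stack <32>
step 5: #5 push(58) — stack <32,58>
step 6: #7 pop() → 58 — stack <32>
step 7: #6 push(73) — stack <32,73>
step 8: #9 push(28) — stack <32,73,28>
step 9: #8 pop() → 28 — stack <32,73>

linearizable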